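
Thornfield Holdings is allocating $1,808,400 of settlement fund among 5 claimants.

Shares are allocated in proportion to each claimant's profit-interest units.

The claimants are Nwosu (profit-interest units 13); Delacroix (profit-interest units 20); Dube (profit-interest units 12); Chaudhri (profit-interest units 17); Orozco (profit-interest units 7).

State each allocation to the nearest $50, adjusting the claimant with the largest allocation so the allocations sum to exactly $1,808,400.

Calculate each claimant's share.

Profit-interest units total: 69.
Pro-rata amounts: Nwosu 13/69 × $1,808,400 = 340,713.04; Delacroix 20/69 × $1,808,400 = 524,173.91; Dube 12/69 × $1,808,400 = 314,504.35; Chaudhri 17/69 × $1,808,400 = 445,547.83; Orozco 7/69 × $1,808,400 = 183,460.87.
At nearest $50: Nwosu $340,700; Delacroix $524,150; Dube $314,500; Chaudhri $445,550; Orozco $183,450. Sum = $1,808,350.
Difference $1,808,400 − $1,808,350 = +$50 applied to largest allocation (Delacroix): Delacroix becomes $524,200.

Nwosu: $340,700; Delacroix: $524,200; Dube: $314,500; Chaudhri: $445,550; Orozco: $183,450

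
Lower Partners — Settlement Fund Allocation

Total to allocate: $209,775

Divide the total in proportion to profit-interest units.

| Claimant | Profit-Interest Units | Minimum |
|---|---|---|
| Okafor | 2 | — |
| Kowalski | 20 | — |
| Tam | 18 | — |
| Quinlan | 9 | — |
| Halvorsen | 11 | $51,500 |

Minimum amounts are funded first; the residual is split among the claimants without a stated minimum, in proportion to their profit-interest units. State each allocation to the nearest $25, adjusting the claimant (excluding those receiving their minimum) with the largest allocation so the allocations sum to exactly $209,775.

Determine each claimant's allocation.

Okafor: $6,450 | Kowalski: $64,600 | Tam: $58,150 | Quinlan: $29,075 | Halvorsen: $51,500

Minimums first: Halvorsen $51,500. Remaining pool $158,275.
Remaining pool split over remaining profit-interest units 49: Okafor 6,460.20 → $6,450; Kowalski 64,602.04 → $64,600; Tam 58,141.84 → $58,150; Quinlan 29,070.92 → $29,075.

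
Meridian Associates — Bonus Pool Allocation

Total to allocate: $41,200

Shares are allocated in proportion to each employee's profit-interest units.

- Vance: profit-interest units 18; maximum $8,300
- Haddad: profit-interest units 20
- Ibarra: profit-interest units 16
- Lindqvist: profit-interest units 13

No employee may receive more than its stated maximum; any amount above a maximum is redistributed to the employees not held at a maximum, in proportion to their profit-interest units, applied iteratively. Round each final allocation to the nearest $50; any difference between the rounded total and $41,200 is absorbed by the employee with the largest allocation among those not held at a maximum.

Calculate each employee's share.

Vance: $8,300; Haddad: $13,400; Ibarra: $10,750; Lindqvist: $8,750

Sum of profit-interest units: 67.
Pro-rata shares before constraints: Vance 11,068.66; Haddad 12,298.51; Ibarra 9,838.81; Lindqvist 7,994.03.
Held at cap: Vance ($8,300); remaining pool $32,900 reallocated over remaining profit-interest units 49.
Redistributed shares: Haddad 13,428.57 → $13,450; Ibarra 10,742.86 → $10,750; Lindqvist 8,728.57 → $8,750.
Rounding difference −$50 applied to Haddad → $13,400.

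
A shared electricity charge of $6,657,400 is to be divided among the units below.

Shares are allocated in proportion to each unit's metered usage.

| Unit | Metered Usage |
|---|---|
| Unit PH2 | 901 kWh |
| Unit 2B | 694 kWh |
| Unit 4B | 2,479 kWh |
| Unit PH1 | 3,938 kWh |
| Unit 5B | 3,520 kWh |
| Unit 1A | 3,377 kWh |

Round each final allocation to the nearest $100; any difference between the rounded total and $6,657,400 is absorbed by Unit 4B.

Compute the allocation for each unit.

Unit PH2: $402,300 | Unit 2B: $309,900 | Unit 4B: $1,106,900 | Unit PH1: $1,758,500 | Unit 5B: $1,571,800 | Unit 1A: $1,508,000

Total metered usage = 14,909.
Pro-rata amounts: Unit PH2 901/14,909 × $6,657,400 = 402,328.62; Unit 2B 694/14,909 × $6,657,400 = 309,895.74; Unit 4B 2,479/14,909 × $6,657,400 = 1,106,961.88; Unit PH1 3,938/14,909 × $6,657,400 = 1,758,457.39; Unit 5B 3,520/14,909 × $6,657,400 = 1,571,805.49; Unit 1A 3,377/14,909 × $6,657,400 = 1,507,950.89.
After rounding ($100): Unit PH2 $402,300; Unit 2B $309,900; Unit 4B $1,107,000; Unit PH1 $1,758,500; Unit 5B $1,571,800; Unit 1A $1,508,000. Sum = $6,657,500.
Difference $6,657,400 − $6,657,500 = −$100 applied to Unit 4B: Unit 4B becomes $1,106,900.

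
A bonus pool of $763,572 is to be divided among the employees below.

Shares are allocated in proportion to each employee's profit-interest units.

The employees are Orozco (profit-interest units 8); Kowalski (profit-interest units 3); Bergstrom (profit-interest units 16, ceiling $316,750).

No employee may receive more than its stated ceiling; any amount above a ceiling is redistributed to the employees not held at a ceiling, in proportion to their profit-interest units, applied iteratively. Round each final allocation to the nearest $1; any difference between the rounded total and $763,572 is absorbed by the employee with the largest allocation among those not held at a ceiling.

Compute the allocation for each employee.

Orozco: $324,961; Kowalski: $121,861; Bergstrom: $316,750

Combined profit-interest units = 27.
Pro-rata shares before constraints: Orozco 226,243.56; Kowalski 84,841.33; Bergstrom 452,487.11.
Held at cap: Bergstrom ($316,750); residual $446,822 reallocated over remaining profit-interest units 11.
Shares after redistribution: Orozco 324,961.45 → $324,961; Kowalski 121,860.55 → $121,861.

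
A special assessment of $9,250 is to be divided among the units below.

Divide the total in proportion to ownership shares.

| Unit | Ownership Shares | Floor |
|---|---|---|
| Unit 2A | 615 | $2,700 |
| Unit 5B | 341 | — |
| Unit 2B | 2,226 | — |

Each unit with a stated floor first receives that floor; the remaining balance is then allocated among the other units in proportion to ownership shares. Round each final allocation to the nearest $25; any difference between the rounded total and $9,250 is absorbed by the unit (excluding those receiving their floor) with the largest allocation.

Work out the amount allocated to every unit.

Unit 2A: $2,700 · Unit 5B: $875 · Unit 2B: $5,675

Fund the minimums — Unit 2A $2,700. Balance $6,550.
Balance split over remaining ownership shares 2,567: Unit 5B 870.10 → $875; Unit 2B 5,679.90 → $5,675.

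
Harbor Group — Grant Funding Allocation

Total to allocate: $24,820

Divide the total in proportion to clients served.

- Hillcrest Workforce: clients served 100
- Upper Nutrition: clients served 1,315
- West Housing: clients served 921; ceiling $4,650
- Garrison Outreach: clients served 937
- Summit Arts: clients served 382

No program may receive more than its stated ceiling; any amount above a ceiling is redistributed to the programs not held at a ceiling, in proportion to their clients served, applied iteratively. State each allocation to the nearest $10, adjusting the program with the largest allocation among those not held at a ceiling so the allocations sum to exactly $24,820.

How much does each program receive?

Hillcrest Workforce: $740; Upper Nutrition: $9,700; West Housing: $4,650; Garrison Outreach: $6,910; Summit Arts: $2,820

Combined clients served = 3,655.
Pro-rata shares before constraints: Hillcrest Workforce 679.07; Upper Nutrition 8,929.77; West Housing 6,254.23; Garrison Outreach 6,362.88; Summit Arts 2,594.05.
Capped: West Housing ($4,650); balance $20,170 reallocated over remaining clients served 2,734.
Remaining shares: Hillcrest Workforce 737.75 → $740; Upper Nutrition 9,701.37 → $9,700; Garrison Outreach 6,912.69 → $6,910; Summit Arts 2,818.19 → $2,820.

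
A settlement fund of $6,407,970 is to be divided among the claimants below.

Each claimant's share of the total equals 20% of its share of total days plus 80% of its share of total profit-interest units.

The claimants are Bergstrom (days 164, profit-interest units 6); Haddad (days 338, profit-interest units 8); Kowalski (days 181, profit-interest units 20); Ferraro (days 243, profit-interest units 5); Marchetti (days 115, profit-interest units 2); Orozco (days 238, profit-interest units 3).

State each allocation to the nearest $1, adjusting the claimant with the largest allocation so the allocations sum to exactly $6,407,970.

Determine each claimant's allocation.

Bergstrom: $863,384 · Haddad: $1,270,754 · Kowalski: $2,511,538 · Ferraro: $826,036 · Marchetti: $348,250 · Orozco: $588,008

Totals — days 1,279, profit-interest units 44.
Combined weights (20% days + 80% profit-interest units): Bergstrom 0.1347; Haddad 0.1983; Kowalski 0.3919; Ferraro 0.1289; Marchetti 0.0543; Orozco 0.0918.
Pro-rata amounts: Bergstrom 863,383.89; Haddad 1,270,753.88; Kowalski 2,511,538.00; Ferraro 826,035.57; Marchetti 348,250.33; Orozco 588,008.34.
At nearest $1: Bergstrom $863,384; Haddad $1,270,754; Kowalski $2,511,538; Ferraro $826,036; Marchetti $348,250; Orozco $588,008. Sum = $6,407,970.
Sum already equals the total — no adjustment.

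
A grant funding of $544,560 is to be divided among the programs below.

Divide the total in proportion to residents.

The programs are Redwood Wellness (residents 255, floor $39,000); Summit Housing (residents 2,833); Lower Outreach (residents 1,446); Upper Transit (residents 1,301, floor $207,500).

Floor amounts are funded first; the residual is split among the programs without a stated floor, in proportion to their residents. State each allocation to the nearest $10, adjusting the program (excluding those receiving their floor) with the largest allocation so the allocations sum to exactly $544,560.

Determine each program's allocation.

Redwood Wellness: $39,000 · Summit Housing: $197,340 · Lower Outreach: $100,720 · Upper Transit: $207,500

Minimums first: Redwood Wellness $39,000; Upper Transit $207,500. Balance $298,060.
Balance split over remaining residents 4,279: Summit Housing 197,336.76 → $197,340; Lower Outreach 100,723.24 → $100,720.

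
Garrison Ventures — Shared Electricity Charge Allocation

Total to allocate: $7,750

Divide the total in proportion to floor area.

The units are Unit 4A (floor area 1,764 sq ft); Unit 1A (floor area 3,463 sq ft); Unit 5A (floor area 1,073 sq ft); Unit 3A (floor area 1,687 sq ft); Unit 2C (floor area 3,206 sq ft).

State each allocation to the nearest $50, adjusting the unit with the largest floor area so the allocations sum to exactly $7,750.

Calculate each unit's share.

Floor area total: 11,193.
Proportional shares: Unit 4A 1,764/11,193 × $7,750 = 1,221.39; Unit 1A 3,463/11,193 × $7,750 = 2,397.77; Unit 5A 1,073/11,193 × $7,750 = 742.94; Unit 3A 1,687/11,193 × $7,750 = 1,168.07; Unit 2C 3,206/11,193 × $7,750 = 2,219.82.
After rounding ($50): Unit 4A $1,200; Unit 1A $2,400; Unit 5A $750; Unit 3A $1,150; Unit 2C $2,200. Sum = $7,700.
Difference $7,750 − $7,700 = +$50 applied to largest floor area (Unit 1A): Unit 1A becomes $2,450.

Unit 4A: $1,200; Unit 1A: $2,450; Unit 5A: $750; Unit 3A: $1,150; Unit 2C: $2,200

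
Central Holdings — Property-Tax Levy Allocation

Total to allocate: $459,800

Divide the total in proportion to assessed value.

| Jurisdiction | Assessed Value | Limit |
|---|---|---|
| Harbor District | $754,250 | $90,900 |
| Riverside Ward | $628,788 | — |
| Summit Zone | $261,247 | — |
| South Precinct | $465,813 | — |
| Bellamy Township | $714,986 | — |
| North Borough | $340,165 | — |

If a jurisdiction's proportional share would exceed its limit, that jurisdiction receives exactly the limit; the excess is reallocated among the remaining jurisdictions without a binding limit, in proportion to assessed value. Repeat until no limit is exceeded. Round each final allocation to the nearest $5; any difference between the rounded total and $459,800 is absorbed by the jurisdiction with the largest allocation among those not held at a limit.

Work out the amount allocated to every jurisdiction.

Total assessed value = 3,165,249.
Unconstrained shares: Harbor District 109,566.15; Riverside Ward 91,340.91; Summit Zone 37,950.05; South Precinct 67,666.34; Bellamy Township 103,862.46; North Borough 49,414.08.
Cap binds for Harbor District ($90,900); remaining pool $368,900 reallocated over remaining assessed value 2,410,999.
Shares after redistribution: Riverside Ward 96,209.04 → $96,210; Summit Zone 39,972.65 → $39,975; South Precinct 71,272.70 → $71,275; Bellamy Township 109,397.94 → $109,400; North Borough 52,047.67 → $52,050.
Rounding difference −$10 applied to Bellamy Township → $109,390.

Harbor District: $90,900 | Riverside Ward: $96,210 | Summit Zone: $39,975 | South Precinct: $71,275 | Bellamy Township: $109,390 | North Borough: $52,050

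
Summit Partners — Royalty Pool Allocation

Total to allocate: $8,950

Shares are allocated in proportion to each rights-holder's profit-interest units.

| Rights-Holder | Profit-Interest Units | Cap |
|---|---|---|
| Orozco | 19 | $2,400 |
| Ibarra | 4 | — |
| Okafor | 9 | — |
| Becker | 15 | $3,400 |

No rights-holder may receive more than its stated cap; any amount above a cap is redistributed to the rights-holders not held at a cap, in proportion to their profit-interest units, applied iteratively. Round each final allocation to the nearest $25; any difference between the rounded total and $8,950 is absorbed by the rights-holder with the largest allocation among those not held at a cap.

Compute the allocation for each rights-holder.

Total profit-interest units = 47.
Pro-rata shares before constraints: Orozco 3,618.09; Ibarra 761.70; Okafor 1,713.83; Becker 2,856.38.
Cap binds for Orozco ($2,400); remaining pool $6,550 reallocated over remaining profit-interest units 28.
Cap binds for Becker ($3,400); remaining pool $3,150 reallocated over remaining profit-interest units 13.
Remaining shares: Ibarra 969.23 → $975; Okafor 2,180.77 → $2,175.

Orozco: $2,400; Ibarra: $975; Okafor: $2,175; Becker: $3,400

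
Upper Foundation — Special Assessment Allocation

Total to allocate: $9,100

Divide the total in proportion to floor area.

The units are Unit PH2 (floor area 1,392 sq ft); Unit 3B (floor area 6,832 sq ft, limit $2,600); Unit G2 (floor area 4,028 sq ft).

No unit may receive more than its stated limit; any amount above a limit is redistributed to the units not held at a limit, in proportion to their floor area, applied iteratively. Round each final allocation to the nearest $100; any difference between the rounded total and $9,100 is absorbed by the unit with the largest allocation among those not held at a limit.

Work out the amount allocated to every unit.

Total floor area = 12,252.
Pro-rata shares before constraints: Unit PH2 1,033.89; Unit 3B 5,074.37; Unit G2 2,991.74.
Cap binds for Unit 3B ($2,600); residual $6,500 reallocated over remaining floor area 5,420.
Shares after redistribution: Unit PH2 1,669.37 → $1,700; Unit G2 4,830.63 → $4,800.

Unit PH2: $1,700; Unit 3B: $2,600; Unit G2: $4,800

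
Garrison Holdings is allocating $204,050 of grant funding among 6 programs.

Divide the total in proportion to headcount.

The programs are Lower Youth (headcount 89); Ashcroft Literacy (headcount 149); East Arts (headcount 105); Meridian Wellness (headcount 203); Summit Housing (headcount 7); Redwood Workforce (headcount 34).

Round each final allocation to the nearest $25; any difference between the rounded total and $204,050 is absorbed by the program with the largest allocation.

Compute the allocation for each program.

Sum of headcount: 587.
Unrounded shares: Lower Youth 89/587 × $204,050 = 30,937.73; Ashcroft Literacy 149/587 × $204,050 = 51,794.63; East Arts 105/587 × $204,050 = 36,499.57; Meridian Wellness 203/587 × $204,050 = 70,565.84; Summit Housing 7/587 × $204,050 = 2,433.30; Redwood Workforce 34/587 × $204,050 = 11,818.91.
After rounding ($25): Lower Youth $30,950; Ashcroft Literacy $51,800; East Arts $36,500; Meridian Wellness $70,575; Summit Housing $2,425; Redwood Workforce $11,825. Sum = $204,075.
Difference $204,050 − $204,075 = −$25 applied to largest allocation (Meridian Wellness): Meridian Wellness becomes $70,550.

Lower Youth: $30,950 | Ashcroft Literacy: $51,800 | East Arts: $36,500 | Meridian Wellness: $70,550 | Summit Housing: $2,425 | Redwood Workforce: $11,825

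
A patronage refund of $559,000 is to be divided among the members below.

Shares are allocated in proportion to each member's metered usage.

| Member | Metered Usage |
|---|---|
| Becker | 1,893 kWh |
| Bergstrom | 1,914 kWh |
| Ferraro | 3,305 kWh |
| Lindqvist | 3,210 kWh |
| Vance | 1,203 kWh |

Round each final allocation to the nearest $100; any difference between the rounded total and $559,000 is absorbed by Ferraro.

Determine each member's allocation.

Sum of metered usage: 11,525.
Unrounded shares: Becker 1,893/11,525 × $559,000 = 91,816.66; Bergstrom 1,914/11,525 × $559,000 = 92,835.23; Ferraro 3,305/11,525 × $559,000 = 160,303.25; Lindqvist 3,210/11,525 × $559,000 = 155,695.44; Vance 1,203/11,525 × $559,000 = 58,349.41.
Rounded to nearest $100: Becker $91,800; Bergstrom $92,800; Ferraro $160,300; Lindqvist $155,700; Vance $58,300. Sum = $558,900.
Difference $559,000 − $558,900 = +$100 applied to Ferraro: Ferraro becomes $160,400.

Becker: $91,800; Bergstrom: $92,800; Ferraro: $160,400; Lindqvist: $155,700; Vance: $58,300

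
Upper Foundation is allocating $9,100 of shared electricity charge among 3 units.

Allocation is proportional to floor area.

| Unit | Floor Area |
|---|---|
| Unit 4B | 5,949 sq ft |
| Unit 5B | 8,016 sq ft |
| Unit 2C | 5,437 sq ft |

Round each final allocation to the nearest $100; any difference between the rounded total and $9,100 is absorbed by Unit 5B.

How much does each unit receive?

Unit 4B: $2,800 · Unit 5B: $3,700 · Unit 2C: $2,600

Combined floor area = 19,402.
Pro-rata amounts: Unit 4B 5,949/19,402 × $9,100 = 2,790.22; Unit 5B 8,016/19,402 × $9,100 = 3,759.69; Unit 2C 5,437/19,402 × $9,100 = 2,550.08.
After rounding ($100): Unit 4B $2,800; Unit 5B $3,800; Unit 2C $2,600. Sum = $9,200.
Difference $9,100 − $9,200 = −$100 applied to Unit 5B: Unit 5B becomes $3,700.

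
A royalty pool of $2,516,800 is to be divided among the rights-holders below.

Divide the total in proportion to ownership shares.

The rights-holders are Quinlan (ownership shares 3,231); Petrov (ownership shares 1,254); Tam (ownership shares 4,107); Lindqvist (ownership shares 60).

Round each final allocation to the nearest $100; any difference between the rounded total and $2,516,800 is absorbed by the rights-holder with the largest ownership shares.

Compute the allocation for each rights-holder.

Sum of ownership shares: 8,652.
Proportional shares: Quinlan 3,231/8,652 × $2,516,800 = 939,872.95; Petrov 1,254/8,652 × $2,516,800 = 364,778.92; Tam 4,107/8,652 × $2,516,800 = 1,194,694.59; Lindqvist 60/8,652 × $2,516,800 = 17,453.54.
At nearest $100: Quinlan $939,900; Petrov $364,800; Tam $1,194,700; Lindqvist $17,500. Sum = $2,516,900.
Difference $2,516,800 − $2,516,900 = −$100 applied to largest ownership shares (Tam): Tam becomes $1,194,600.

Quinlan: $939,900; Petrov: $364,800; Tam: $1,194,600; Lindqvist: $17,500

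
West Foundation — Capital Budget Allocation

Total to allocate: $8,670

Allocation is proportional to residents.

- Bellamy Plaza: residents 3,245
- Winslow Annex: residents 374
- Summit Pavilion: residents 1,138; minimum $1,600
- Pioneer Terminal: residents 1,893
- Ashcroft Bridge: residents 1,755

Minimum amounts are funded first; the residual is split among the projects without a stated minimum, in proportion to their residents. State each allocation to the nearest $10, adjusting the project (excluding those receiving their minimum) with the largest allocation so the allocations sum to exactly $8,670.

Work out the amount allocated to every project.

Minimums first: Summit Pavilion $1,600. Remaining pool $7,070.
Remaining pool split over remaining residents 7,267: Bellamy Plaza 3,157.03 → $3,160; Winslow Annex 363.86 → $360; Pioneer Terminal 1,841.68 → $1,840; Ashcroft Bridge 1,707.42 → $1,710.

Bellamy Plaza: $3,160 | Winslow Annex: $360 | Summit Pavilion: $1,600 | Pioneer Terminal: $1,840 | Ashcroft Bridge: $1,710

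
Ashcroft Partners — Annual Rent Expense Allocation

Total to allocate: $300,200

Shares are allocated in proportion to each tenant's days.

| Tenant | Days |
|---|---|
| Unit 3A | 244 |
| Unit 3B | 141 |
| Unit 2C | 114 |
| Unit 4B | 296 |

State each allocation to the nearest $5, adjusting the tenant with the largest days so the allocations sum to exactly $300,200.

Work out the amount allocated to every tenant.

Unit 3A: $92,135 · Unit 3B: $53,245 · Unit 2C: $43,050 · Unit 4B: $111,770

Days total: 244 + 141 + 114 + 296 = 795.
Proportional shares: Unit 3A 92,136.86; Unit 3B 53,243.02; Unit 2C 43,047.55; Unit 4B 111,772.58.
After rounding ($5): Unit 3A $92,135; Unit 3B $53,245; Unit 2C $43,050; Unit 4B $111,775. Sum = $300,205.
Difference $300,200 − $300,205 = −$5 applied to largest days (Unit 4B): Unit 4B becomes $111,770.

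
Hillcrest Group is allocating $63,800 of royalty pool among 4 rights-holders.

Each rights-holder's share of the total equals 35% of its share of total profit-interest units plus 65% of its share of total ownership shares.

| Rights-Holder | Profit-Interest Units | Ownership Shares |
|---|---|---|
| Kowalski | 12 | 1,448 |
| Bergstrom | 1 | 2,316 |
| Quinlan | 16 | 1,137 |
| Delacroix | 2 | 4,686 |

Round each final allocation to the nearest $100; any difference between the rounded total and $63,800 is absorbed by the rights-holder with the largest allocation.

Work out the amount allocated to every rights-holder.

Profit-interest units total 31; ownership shares total 9,587.
Blended shares (35% profit-interest units + 65% ownership shares): Kowalski 0.2337; Bergstrom 0.1683; Quinlan 0.2577; Delacroix 0.3403.
Unrounded shares: Kowalski 14,907.41; Bergstrom 10,738.53; Quinlan 16,443.42; Delacroix 21,710.64.
Rounded to nearest $100: Kowalski $14,900; Bergstrom $10,700; Quinlan $16,400; Delacroix $21,700. Sum = $63,700.
Difference $63,800 − $63,700 = +$100 applied to largest allocation (Delacroix): Delacroix becomes $21,800.

Kowalski: $14,900 · Bergstrom: $10,700 · Quinlan: $16,400 · Delacroix: $21,800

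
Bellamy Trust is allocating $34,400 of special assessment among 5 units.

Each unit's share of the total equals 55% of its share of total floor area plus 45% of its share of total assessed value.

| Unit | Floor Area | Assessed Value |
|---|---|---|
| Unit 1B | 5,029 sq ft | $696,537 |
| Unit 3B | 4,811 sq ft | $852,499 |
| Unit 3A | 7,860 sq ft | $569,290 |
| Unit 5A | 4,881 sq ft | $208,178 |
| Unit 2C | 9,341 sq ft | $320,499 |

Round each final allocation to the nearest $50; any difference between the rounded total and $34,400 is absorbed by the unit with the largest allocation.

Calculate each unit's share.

Totals — floor area 31,922, assessed value 2,647,003.
Combined weights (55% floor area + 45% assessed value): Unit 1B 0.2051; Unit 3B 0.2278; Unit 3A 0.2322; Unit 5A 0.1195; Unit 2C 0.2154.
Proportional shares: Unit 1B 7,054.10; Unit 3B 7,836.97; Unit 3A 7,987.86; Unit 5A 4,110.39; Unit 2C 7,410.68.
Rounded to nearest $50: Unit 1B $7,050; Unit 3B $7,850; Unit 3A $8,000; Unit 5A $4,100; Unit 2C $7,400. Sum = $34,400.
Sum already equals the total — no adjustment.

Unit 1B: $7,050 · Unit 3B: $7,850 · Unit 3A: $8,000 · Unit 5A: $4,100 · Unit 2C: $7,400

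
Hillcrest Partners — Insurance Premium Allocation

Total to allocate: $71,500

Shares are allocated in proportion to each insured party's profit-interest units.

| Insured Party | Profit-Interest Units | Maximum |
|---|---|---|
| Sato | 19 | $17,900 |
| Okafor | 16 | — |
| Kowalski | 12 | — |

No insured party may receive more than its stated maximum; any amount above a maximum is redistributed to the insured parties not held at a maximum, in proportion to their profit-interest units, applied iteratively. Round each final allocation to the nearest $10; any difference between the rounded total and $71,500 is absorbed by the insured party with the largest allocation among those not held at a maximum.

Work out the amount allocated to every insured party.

Sato: $17,900 · Okafor: $30,630 · Kowalski: $22,970

Sum of profit-interest units: 47.
Pro-rata shares before constraints: Sato 28,904.26; Okafor 24,340.43; Kowalski 18,255.32.
Cap binds for Sato ($17,900); balance $53,600 reallocated over remaining profit-interest units 28.
Remaining shares: Okafor 30,628.57 → $30,630; Kowalski 22,971.43 → $22,970.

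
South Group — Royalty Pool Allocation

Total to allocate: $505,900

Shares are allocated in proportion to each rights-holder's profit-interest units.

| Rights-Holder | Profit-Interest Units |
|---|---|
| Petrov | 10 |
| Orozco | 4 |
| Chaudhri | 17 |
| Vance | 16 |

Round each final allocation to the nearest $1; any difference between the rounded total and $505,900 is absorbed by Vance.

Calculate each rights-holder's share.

Petrov: $107,638 · Orozco: $43,055 · Chaudhri: $182,985 · Vance: $172,222

Sum of profit-interest units: 47.
Unrounded shares: Petrov 10/47 × $505,900 = 107,638.30; Orozco 4/47 × $505,900 = 43,055.32; Chaudhri 17/47 × $505,900 = 182,985.11; Vance 16/47 × $505,900 = 172,221.28.
Rounded to nearest $1: Petrov $107,638; Orozco $43,055; Chaudhri $182,985; Vance $172,221. Sum = $505,899.
Difference $505,900 − $505,899 = +$1 applied to Vance: Vance becomes $172,222.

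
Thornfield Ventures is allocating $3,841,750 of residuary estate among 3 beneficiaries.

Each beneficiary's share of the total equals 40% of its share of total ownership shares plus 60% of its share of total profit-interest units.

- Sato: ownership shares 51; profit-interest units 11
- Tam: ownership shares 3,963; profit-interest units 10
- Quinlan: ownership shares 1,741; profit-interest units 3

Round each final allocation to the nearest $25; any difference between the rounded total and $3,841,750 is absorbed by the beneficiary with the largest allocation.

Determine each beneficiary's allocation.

Ownership shares total 5,755; profit-interest units total 24.
Blended shares (40% ownership shares + 60% profit-interest units): Sato 0.2785; Tam 0.5254; Quinlan 0.1960.
Unrounded shares: Sato 1,070,099.27; Tam 2,018,637.69; Quinlan 753,013.04.
At nearest $25: Sato $1,070,100; Tam $2,018,650; Quinlan $753,025. Sum = $3,841,775.
Difference $3,841,750 − $3,841,775 = −$25 applied to largest allocation (Tam): Tam becomes $2,018,625.

Sato: $1,070,100 | Tam: $2,018,625 | Quinlan: $753,025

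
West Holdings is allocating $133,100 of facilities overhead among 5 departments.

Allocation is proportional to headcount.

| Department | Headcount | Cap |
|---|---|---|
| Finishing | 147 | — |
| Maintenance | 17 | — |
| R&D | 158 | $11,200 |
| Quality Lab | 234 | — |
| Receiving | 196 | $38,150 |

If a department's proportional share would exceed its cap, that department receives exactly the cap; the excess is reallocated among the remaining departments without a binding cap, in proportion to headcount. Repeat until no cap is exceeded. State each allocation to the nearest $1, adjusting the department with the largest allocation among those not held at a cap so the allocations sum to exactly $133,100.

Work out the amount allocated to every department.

Sum of headcount: 752.
Unconstrained shares: Finishing 26,018.22; Maintenance 3,008.91; R&D 27,965.16; Quality Lab 41,416.76; Receiving 34,690.96.
Held at cap: R&D ($11,200); residual $121,900 reallocated over remaining headcount 594.
Held at cap: Receiving ($38,150); residual $83,750 reallocated over remaining headcount 398.
Remaining shares: Finishing 30,932.79 → $30,933; Maintenance 3,577.26 → $3,577; Quality Lab 49,239.95 → $49,240.

Finishing: $30,933; Maintenance: $3,577; R&D: $11,200; Quality Lab: $49,240; Receiving: $38,150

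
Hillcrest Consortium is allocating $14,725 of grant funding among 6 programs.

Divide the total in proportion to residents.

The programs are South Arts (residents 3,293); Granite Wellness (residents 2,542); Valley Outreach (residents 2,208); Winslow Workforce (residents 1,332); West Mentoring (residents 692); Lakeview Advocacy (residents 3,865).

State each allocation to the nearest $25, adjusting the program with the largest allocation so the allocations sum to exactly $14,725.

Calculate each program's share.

Sum of residents: 13,932.
Pro-rata amounts: South Arts 3,293/13,932 × $14,725 = 3,480.44; Granite Wellness 2,542/13,932 × $14,725 = 2,686.69; Valley Outreach 2,208/13,932 × $14,725 = 2,333.68; Winslow Workforce 1,332/13,932 × $14,725 = 1,407.82; West Mentoring 692/13,932 × $14,725 = 731.39; Lakeview Advocacy 3,865/13,932 × $14,725 = 4,084.99.
Rounded to nearest $25: South Arts $3,475; Granite Wellness $2,675; Valley Outreach $2,325; Winslow Workforce $1,400; West Mentoring $725; Lakeview Advocacy $4,075. Sum = $14,675.
Difference $14,725 − $14,675 = +$50 applied to largest allocation (Lakeview Advocacy): Lakeview Advocacy becomes $4,125.

South Arts: $3,475 | Granite Wellness: $2,675 | Valley Outreach: $2,325 | Winslow Workforce: $1,400 | West Mentoring: $725 | Lakeview Advocacy: $4,125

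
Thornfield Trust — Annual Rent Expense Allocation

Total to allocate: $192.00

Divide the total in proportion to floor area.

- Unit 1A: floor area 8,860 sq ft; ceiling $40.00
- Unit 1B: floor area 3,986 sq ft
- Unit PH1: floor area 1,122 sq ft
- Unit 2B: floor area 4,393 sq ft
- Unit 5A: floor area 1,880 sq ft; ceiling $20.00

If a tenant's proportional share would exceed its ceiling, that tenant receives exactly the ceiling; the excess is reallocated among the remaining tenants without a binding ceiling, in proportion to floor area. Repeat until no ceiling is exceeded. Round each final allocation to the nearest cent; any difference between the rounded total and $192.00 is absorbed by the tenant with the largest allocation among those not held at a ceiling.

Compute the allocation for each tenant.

Floor area total: 20,241.
Proportional shares (ignoring caps): Unit 1A 84.0433; Unit 1B 37.8100; Unit PH1 10.6430; Unit 2B 41.6707; Unit 5A 17.8331.
Cap binds for Unit 1A ($40.00); residual $152.00 reallocated over remaining floor area 11,381.
Cap binds for Unit 5A ($20.00); residual $132.00 reallocated over remaining floor area 9,501.
Shares after redistribution: Unit 1B 55.3786 → $55.38; Unit PH1 15.5883 → $15.59; Unit 2B 61.0332 → $61.03.

Unit 1A: $40.00; Unit 1B: $55.38; Unit PH1: $15.59; Unit 2B: $61.03; Unit 5A: $20.00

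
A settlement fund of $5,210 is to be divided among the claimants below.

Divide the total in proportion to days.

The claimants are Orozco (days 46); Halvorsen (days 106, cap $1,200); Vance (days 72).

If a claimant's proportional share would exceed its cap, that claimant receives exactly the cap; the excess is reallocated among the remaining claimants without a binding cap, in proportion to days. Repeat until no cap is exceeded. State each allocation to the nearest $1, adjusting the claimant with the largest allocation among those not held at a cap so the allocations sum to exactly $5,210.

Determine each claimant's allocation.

Total days = 224.
Pro-rata shares before constraints: Orozco 1,069.91; Halvorsen 2,465.45; Vance 1,674.64.
Held at cap: Halvorsen ($1,200); remaining pool $4,010 reallocated over remaining days 118.
Redistributed shares: Orozco 1,563.22 → $1,563; Vance 2,446.78 → $2,447.

Orozco: $1,563 | Halvorsen: $1,200 | Vance: $2,447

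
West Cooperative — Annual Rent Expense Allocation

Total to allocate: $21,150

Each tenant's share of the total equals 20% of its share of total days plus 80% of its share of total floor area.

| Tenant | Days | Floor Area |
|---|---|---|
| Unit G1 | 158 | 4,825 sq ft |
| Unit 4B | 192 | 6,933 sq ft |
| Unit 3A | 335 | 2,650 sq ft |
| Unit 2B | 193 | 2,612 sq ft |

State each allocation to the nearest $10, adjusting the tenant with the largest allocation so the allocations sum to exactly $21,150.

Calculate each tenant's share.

Unit G1: $5,560; Unit 4B: $7,810; Unit 3A: $4,250; Unit 2B: $3,530

Totals — days 878, floor area 17,020.
Combined weights (20% days + 80% floor area): Unit G1 0.2628; Unit 4B 0.3696; Unit 3A 0.2009; Unit 2B 0.1667.
Unrounded shares: Unit G1 5,557.86; Unit 4B 7,817.28; Unit 3A 4,248.38; Unit 2B 3,526.48.
Rounded to nearest $10: Unit G1 $5,560; Unit 4B $7,820; Unit 3A $4,250; Unit 2B $3,530. Sum = $21,160.
Difference $21,150 − $21,160 = −$10 applied to largest allocation (Unit 4B): Unit 4B becomes $7,810.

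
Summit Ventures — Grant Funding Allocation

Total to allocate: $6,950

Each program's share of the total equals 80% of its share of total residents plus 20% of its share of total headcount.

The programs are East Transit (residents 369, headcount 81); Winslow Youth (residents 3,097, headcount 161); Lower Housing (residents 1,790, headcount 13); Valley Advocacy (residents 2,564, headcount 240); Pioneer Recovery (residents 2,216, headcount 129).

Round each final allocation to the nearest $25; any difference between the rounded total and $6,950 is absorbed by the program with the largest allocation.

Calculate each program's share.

Residents total 10,036; headcount total 624.
Combined weights (80% residents + 20% headcount): East Transit 0.0554; Winslow Youth 0.2985; Lower Housing 0.1469; Valley Advocacy 0.2813; Pioneer Recovery 0.2180.
Pro-rata amounts: East Transit 384.86; Winslow Youth 2,074.39; Lower Housing 1,020.63; Valley Advocacy 1,955.09; Pioneer Recovery 1,515.03.
At nearest $25: East Transit $375; Winslow Youth $2,075; Lower Housing $1,025; Valley Advocacy $1,950; Pioneer Recovery $1,525. Sum = $6,950.
No rounding difference to absorb.

East Transit: $375 | Winslow Youth: $2,075 | Lower Housing: $1,025 | Valley Advocacy: $1,950 | Pioneer Recovery: $1,525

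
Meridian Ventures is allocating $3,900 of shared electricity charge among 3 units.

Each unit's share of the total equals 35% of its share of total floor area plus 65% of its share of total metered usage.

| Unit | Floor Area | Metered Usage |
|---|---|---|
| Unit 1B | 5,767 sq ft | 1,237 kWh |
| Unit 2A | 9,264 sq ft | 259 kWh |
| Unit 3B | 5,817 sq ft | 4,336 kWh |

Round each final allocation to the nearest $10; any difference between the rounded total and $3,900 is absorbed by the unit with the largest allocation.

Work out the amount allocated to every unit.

Unit 1B: $920 · Unit 2A: $720 · Unit 3B: $2,260

Totals — floor area 20,848, metered usage 5,832.
Blended shares (35% floor area + 65% metered usage): Unit 1B 0.2347; Unit 2A 0.1844; Unit 3B 0.5809.
Proportional shares: Unit 1B 915.28; Unit 2A 719.13; Unit 3B 2,265.59.
Rounded to nearest $10: Unit 1B $920; Unit 2A $720; Unit 3B $2,270. Sum = $3,910.
Difference $3,900 − $3,910 = −$10 applied to largest allocation (Unit 3B): Unit 3B becomes $2,260.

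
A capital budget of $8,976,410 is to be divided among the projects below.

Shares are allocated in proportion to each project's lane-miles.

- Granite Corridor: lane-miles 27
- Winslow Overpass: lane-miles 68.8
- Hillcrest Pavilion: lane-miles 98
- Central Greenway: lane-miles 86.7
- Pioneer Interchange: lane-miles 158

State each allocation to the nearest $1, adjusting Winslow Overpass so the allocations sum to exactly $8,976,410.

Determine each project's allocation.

Lane-miles total: 438.5.
Pro-rata amounts: Granite Corridor 27/438.5 × $8,976,410 = 552,709.40; Winslow Overpass 68.8/438.5 × $8,976,410 = 1,408,385.42; Hillcrest Pavilion 98/438.5 × $8,976,410 = 2,006,130.40; Central Greenway 86.7/438.5 × $8,976,410 = 1,774,811.28; Pioneer Interchange 158/438.5 × $8,976,410 = 3,234,373.501.
At nearest $1: Granite Corridor $552,709; Winslow Overpass $1,408,385; Hillcrest Pavilion $2,006,130; Central Greenway $1,774,811; Pioneer Interchange $3,234,374. Sum = $8,976,409.
Difference $8,976,410 − $8,976,409 = +$1 applied to Winslow Overpass: Winslow Overpass becomes $1,408,386.

Granite Corridor: $552,709 | Winslow Overpass: $1,408,386 | Hillcrest Pavilion: $2,006,130 | Central Greenway: $1,774,811 | Pioneer Interchange: $3,234,374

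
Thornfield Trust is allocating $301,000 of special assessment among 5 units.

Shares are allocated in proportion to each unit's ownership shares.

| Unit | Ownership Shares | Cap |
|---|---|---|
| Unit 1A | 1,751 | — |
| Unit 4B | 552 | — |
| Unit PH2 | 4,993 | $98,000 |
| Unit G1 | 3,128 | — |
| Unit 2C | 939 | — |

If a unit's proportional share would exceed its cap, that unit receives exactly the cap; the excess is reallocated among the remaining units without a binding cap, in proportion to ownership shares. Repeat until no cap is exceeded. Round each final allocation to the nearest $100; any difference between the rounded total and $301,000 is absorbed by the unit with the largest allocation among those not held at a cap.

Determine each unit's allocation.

Unit 1A: $55,800 · Unit 4B: $17,600 · Unit PH2: $98,000 · Unit G1: $99,700 · Unit 2C: $29,900

Sum of ownership shares: 11,363.
Proportional shares (ignoring caps): Unit 1A 46,383.09; Unit 4B 14,622.19; Unit PH2 132,261.99; Unit G1 82,859.10; Unit 2C 24,873.62.
Capped: Unit PH2 ($98,000); balance $203,000 reallocated over remaining ownership shares 6,370.
Shares after redistribution: Unit 1A 55,801.10 → $55,800; Unit 4B 17,591.21 → $17,600; Unit G1 99,683.52 → $99,700; Unit 2C 29,924.18 → $29,900.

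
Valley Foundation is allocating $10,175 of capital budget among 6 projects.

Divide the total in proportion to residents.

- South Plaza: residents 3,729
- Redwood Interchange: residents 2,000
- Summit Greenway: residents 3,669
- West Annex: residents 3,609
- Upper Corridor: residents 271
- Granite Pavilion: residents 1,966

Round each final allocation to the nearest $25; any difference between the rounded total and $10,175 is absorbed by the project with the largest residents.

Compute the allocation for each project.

Sum of residents: 15,244.
Proportional shares: South Plaza 3,729/15,244 × $10,175 = 2,489.02; Redwood Interchange 2,000/15,244 × $10,175 = 1,334.95; Summit Greenway 3,669/15,244 × $10,175 = 2,448.97; West Annex 3,609/15,244 × $10,175 = 2,408.92; Upper Corridor 271/15,244 × $10,175 = 180.89; Granite Pavilion 1,966/15,244 × $10,175 = 1,312.26.
Rounded to nearest $25: South Plaza $2,500; Redwood Interchange $1,325; Summit Greenway $2,450; West Annex $2,400; Upper Corridor $175; Granite Pavilion $1,300. Sum = $10,150.
Difference $10,175 − $10,150 = +$25 applied to largest residents (South Plaza): South Plaza becomes $2,525.

South Plaza: $2,525 | Redwood Interchange: $1,325 | Summit Greenway: $2,450 | West Annex: $2,400 | Upper Corridor: $175 | Granite Pavilion: $1,300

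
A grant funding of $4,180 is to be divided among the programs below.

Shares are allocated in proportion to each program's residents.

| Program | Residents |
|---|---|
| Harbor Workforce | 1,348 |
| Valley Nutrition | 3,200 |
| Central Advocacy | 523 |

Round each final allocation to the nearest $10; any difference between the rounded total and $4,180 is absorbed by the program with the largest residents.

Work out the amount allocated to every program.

Combined residents = 1,348 + 3,200 + 523 = 5,071.
Pro-rata amounts: Harbor Workforce 1,111.15; Valley Nutrition 2,637.74; Central Advocacy 431.11.
Rounded to nearest $10: Harbor Workforce $1,110; Valley Nutrition $2,640; Central Advocacy $430. Sum = $4,180.
Rounded total matches; no reconciliation needed.

Harbor Workforce: $1,110; Valley Nutrition: $2,640; Central Advocacy: $430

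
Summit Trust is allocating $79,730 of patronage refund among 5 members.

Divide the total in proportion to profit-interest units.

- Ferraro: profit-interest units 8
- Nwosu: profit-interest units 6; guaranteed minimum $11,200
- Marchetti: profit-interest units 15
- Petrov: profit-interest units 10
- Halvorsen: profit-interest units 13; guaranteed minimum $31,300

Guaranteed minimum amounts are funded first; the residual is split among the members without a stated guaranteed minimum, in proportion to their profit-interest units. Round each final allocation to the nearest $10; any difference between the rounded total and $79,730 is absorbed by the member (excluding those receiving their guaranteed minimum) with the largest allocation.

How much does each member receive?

Fund the minimums — Nwosu $11,200; Halvorsen $31,300. Remaining pool $37,230.
Remaining pool split over remaining profit-interest units 33: Ferraro 9,025.45 → $9,030; Marchetti 16,922.73 → $16,920; Petrov 11,281.82 → $11,280.

Ferraro: $9,030 · Nwosu: $11,200 · Marchetti: $16,920 · Petrov: $11,280 · Halvorsen: $31,300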